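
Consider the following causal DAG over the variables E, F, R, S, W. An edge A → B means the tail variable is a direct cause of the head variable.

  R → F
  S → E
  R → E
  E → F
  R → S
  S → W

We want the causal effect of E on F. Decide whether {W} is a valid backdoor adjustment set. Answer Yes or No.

No

Backdoor paths from E to F (paths whose first edge points into E):
  P1: E <- R -> F
  P2: E <- S <- R -> F
Condition 1 (no descendant of E in the set): holds — descendants of E are {F}; none are in {W}.
Condition 2 (every backdoor path blocked by {W}):
  P1: open — no interior node is in the conditioning set.
  P2: open — no interior node is in the conditioning set.
{W} does not satisfy the backdoor criterion.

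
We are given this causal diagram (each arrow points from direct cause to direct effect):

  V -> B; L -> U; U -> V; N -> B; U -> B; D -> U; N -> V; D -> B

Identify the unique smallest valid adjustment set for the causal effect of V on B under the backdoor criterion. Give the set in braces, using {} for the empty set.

{N, U}

Variables eligible for adjustment (non-descendants of V, excluding V and B): {D, L, N, U}.
Backdoor paths from V to B:
  P1: V <- U <- D -> B
  P2: V <- U -> B
  P3: V <- N -> B
The empty set is not sufficient: P1 (V <- U <- D -> B) has no collider blocking it and no conditioned non-collider, so it is open.
Try {N, U}:
  P1: blocked at chain node U ∈ conditioning set.
  P2: blocked at fork node U ∈ conditioning set.
  P3: blocked at fork node N ∈ conditioning set.
{N, U} contains no descendant of V and blocks every backdoor path.
Every element of {N, U} is needed (dropping N leaves P3 open; dropping U leaves P1 open), so no proper subset is valid.
Among all size-2 subsets of the eligible variables, only {N, U} blocks every backdoor path, so it is the unique smallest valid adjustment set.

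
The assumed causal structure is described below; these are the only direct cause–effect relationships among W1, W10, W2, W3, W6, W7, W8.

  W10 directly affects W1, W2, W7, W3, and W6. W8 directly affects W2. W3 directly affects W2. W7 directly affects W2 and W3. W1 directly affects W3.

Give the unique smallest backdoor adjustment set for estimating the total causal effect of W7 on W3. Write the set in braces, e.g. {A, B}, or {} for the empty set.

{W10}

Variables eligible for adjustment (non-descendants of W7, excluding W7 and W3): {W1, W10, W6, W8}.
Backdoor paths from W7 to W3:
  P1: W7 <- W10 -> W1 -> W3
  P2: W7 <- W10 -> W3
  P3: W7 <- W10 -> W2 <- W3
The empty set is not sufficient: P1 (W7 <- W10 -> W1 -> W3) has no collider blocking it and no conditioned non-collider, so it is open.
Try {W10}:
  P1: blocked at fork node W10 ∈ conditioning set.
  P2: blocked at fork node W10 ∈ conditioning set.
  P3: blocked at fork node W10 ∈ conditioning set.
{W10} contains no descendant of W7 and blocks every backdoor path.
No other singleton works — e.g. {W1} leaves P2 open — so {W10} is the unique smallest valid adjustment set.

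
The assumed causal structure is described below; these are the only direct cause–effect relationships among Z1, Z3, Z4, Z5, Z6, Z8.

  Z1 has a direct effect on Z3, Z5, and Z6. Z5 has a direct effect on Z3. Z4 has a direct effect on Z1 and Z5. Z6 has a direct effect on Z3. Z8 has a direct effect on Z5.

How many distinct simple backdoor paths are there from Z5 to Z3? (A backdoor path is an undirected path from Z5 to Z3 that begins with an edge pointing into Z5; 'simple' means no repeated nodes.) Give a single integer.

A backdoor path from Z5 to Z3 is any simple undirected path whose first edge points into Z5 (i.e. leaves Z5 via a parent).
Parents of Z5: {Z1, Z4, Z8}.
Enumerating:
  P1: Z5 <- Z4 -> Z1 -> Z6 -> Z3
  P2: Z5 <- Z4 -> Z1 -> Z3
  P3: Z5 <- Z1 -> Z6 -> Z3
  P4: Z5 <- Z1 -> Z3
That exhausts the simple backdoor paths. Count: 4.

4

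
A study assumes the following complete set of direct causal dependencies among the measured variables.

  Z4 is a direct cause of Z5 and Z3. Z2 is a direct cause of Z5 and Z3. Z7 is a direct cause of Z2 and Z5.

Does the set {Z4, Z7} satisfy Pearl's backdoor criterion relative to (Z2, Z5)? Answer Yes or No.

Yes

Backdoor paths from Z2 to Z5 (paths whose first edge points into Z2):
  P1: Z2 <- Z7 -> Z5
Condition 1 (no descendant of Z2 in the set): holds — descendants of Z2 are {Z3, Z5}; none are in {Z4, Z7}.
Condition 2 (every backdoor path blocked by {Z4, Z7}):
  P1: blocked at fork node Z7 ∈ conditioning set.
{Z4, Z7} satisfies the backdoor criterion.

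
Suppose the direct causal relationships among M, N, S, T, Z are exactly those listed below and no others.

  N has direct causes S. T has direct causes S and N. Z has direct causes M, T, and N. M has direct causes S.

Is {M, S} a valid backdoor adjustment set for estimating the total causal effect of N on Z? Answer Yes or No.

Backdoor paths from N to Z (paths whose first edge points into N):
  P1: N <- S -> M -> Z
  P2: N <- S -> T -> Z
Condition 1 (no descendant of N in the set): holds — descendants of N are {T, Z}; none are in {M, S}.
Condition 2 (every backdoor path blocked by {M, S}):
  P1: blocked at fork node S ∈ conditioning set.
  P2: blocked at fork node S ∈ conditioning set.
{M, S} satisfies the backdoor criterion.

Yes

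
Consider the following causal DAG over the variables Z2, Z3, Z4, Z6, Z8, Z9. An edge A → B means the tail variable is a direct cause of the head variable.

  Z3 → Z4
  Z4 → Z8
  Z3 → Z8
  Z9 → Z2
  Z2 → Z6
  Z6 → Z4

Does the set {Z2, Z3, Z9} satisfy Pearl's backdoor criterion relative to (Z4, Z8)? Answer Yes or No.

Yes

Backdoor paths from Z4 to Z8 (paths whose first edge points into Z4):
  P1: Z4 <- Z3 -> Z8
Condition 1 (no descendant of Z4 in the set): holds — descendants of Z4 are {Z8}; none are in {Z2, Z3, Z9}.
Condition 2 (every backdoor path blocked by {Z2, Z3, Z9}):
  P1: blocked at fork node Z3 ∈ conditioning set.
{Z2, Z3, Z9} satisfies the backdoor criterion.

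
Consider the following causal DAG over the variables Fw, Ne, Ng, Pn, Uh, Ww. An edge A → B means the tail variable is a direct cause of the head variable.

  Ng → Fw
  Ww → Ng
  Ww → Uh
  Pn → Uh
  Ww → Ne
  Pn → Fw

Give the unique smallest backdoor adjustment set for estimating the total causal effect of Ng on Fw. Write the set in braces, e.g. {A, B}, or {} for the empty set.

{}

Variables eligible for adjustment (non-descendants of Ng, excluding Ng and Fw): {Ne, Pn, Uh, Ww}.
Backdoor paths from Ng to Fw:
  P1: Ng <- Ww -> Uh <- Pn -> Fw
Each backdoor path contains an unconditioned collider, so every path is already blocked with the empty conditioning set:
  P1: blocked at collider Uh (neither it nor any descendant is in the conditioning set).
The empty set is therefore the unique smallest valid set.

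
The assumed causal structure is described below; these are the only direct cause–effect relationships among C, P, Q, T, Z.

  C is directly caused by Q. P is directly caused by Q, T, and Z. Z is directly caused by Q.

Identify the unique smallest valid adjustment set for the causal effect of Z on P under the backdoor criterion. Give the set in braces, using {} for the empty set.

{Q}

Variables eligible for adjustment (non-descendants of Z, excluding Z and P): {C, Q, T}.
Backdoor paths from Z to P:
  P1: Z <- Q -> P
The empty set is not sufficient: P1 (Z <- Q -> P) has no collider blocking it and no conditioned non-collider, so it is open.
Try {Q}:
  P1: blocked at fork node Q ∈ conditioning set.
{Q} contains no descendant of Z and blocks every backdoor path.
No other singleton works — e.g. {T} leaves P1 open — so {Q} is the unique smallest valid adjustment set.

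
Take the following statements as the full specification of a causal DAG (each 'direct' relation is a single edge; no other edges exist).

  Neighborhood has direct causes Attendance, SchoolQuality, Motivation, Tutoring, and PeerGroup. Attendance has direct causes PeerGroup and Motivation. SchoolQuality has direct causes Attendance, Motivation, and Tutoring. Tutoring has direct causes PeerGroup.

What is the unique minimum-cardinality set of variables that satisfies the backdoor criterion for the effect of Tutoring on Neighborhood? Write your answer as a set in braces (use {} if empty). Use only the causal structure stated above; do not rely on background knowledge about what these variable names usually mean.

Variables eligible for adjustment (non-descendants of Tutoring, excluding Tutoring and Neighborhood): {Attendance, Motivation, PeerGroup}.
Backdoor paths from Tutoring to Neighborhood:
  P1: Tutoring <- PeerGroup -> Attendance <- Motivation -> SchoolQuality -> Neighborhood
  P2: Tutoring <- PeerGroup -> Attendance <- Motivation -> Neighborhood
  P3: Tutoring <- PeerGroup -> Attendance -> SchoolQuality <- Motivation -> Neighborhood
  P4: Tutoring <- PeerGroup -> Attendance -> SchoolQuality -> Neighborhood
  P5: Tutoring <- PeerGroup -> Attendance -> Neighborhood
  P6: Tutoring <- PeerGroup -> Neighborhood
The empty set is not sufficient: P4 (Tutoring <- PeerGroup -> Attendance -> SchoolQuality -> Neighborhood) has no collider blocking it and no conditioned non-collider, so it is open.
Try {PeerGroup}:
  P1: blocked at fork node PeerGroup ∈ conditioning set.
  P2: blocked at fork node PeerGroup ∈ conditioning set.
  P3: blocked at fork node PeerGroup ∈ conditioning set.
  P4: blocked at fork node PeerGroup ∈ conditioning set.
  P5: blocked at fork node PeerGroup ∈ conditioning set.
  P6: blocked at fork node PeerGroup ∈ conditioning set.
{PeerGroup} contains no descendant of Tutoring and blocks every backdoor path.
No other singleton works — e.g. {Motivation} leaves P4 open — so {PeerGroup} is the unique smallest valid adjustment set.

{PeerGroup}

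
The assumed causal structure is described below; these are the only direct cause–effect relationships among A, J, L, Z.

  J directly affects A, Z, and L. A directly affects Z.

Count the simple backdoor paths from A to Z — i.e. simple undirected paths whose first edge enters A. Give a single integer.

1

A backdoor path from A to Z is any simple undirected path whose first edge points into A (i.e. leaves A via a parent).
Parents of A: {J}.
Enumerating:
  P1: A <- J -> Z
That exhausts the simple backdoor paths. Count: 1.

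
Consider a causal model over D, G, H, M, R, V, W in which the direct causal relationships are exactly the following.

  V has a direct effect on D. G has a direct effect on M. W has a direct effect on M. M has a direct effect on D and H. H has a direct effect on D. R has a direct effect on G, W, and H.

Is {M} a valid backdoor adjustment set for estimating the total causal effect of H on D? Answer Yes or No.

Yes

Backdoor paths from H to D (paths whose first edge points into H):
  P1: H <- R -> G -> M -> D
  P2: H <- R -> W -> M -> D
  P3: H <- M -> D
Condition 1 (no descendant of H in the set): holds — descendants of H are {D}; none are in {M}.
Condition 2 (every backdoor path blocked by {M}):
  P1: blocked at chain node M ∈ conditioning set.
  P2: blocked at chain node M ∈ conditioning set.
  P3: blocked at fork node M ∈ conditioning set.
{M} satisfies the backdoor criterion.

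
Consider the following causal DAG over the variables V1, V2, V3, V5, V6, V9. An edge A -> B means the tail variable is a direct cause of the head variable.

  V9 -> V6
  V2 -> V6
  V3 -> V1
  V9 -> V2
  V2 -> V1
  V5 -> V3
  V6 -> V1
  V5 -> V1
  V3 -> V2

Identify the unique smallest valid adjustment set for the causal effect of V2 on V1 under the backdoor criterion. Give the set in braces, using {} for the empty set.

Variables eligible for adjustment (non-descendants of V2, excluding V2 and V1): {V3, V5, V9}.
Backdoor paths from V2 to V1:
  P1: V2 <- V9 -> V6 -> V1
  P2: V2 <- V3 <- V5 -> V1
  P3: V2 <- V3 -> V1
The empty set is not sufficient: P1 (V2 <- V9 -> V6 -> V1) has no collider blocking it and no conditioned non-collider, so it is open.
Try {V3, V9}:
  P1: blocked at fork node V9 ∈ conditioning set.
  P2: blocked at chain node V3 ∈ conditioning set.
  P3: blocked at fork node V3 ∈ conditioning set.
{V3, V9} contains no descendant of V2 and blocks every backdoor path.
Every element of {V3, V9} is needed (dropping V3 leaves P2 open; dropping V9 leaves P1 open), so no proper subset is valid.
Among all size-2 subsets of the eligible variables, only {V3, V9} blocks every backdoor path, so it is the unique smallest valid adjustment set.

{V3, V9}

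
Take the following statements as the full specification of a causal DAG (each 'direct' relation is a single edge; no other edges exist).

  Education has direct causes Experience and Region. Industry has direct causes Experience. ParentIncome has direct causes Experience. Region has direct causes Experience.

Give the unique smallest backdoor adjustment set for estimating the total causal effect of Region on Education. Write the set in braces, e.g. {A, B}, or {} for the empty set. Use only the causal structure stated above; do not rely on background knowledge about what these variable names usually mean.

Variables eligible for adjustment (non-descendants of Region, excluding Region and Education): {Experience, Industry, ParentIncome}.
Backdoor paths from Region to Education:
  P1: Region <- Experience -> Education
The empty set is not sufficient: P1 (Region <- Experience -> Education) has no collider blocking it and no conditioned non-collider, so it is open.
Try {Experience}:
  P1: blocked at fork node Experience ∈ conditioning set.
{Experience} contains no descendant of Region and blocks every backdoor path.
No other singleton works — e.g. {Industry} leaves P1 open — so {Experience} is the unique smallest valid adjustment set.

{Experience}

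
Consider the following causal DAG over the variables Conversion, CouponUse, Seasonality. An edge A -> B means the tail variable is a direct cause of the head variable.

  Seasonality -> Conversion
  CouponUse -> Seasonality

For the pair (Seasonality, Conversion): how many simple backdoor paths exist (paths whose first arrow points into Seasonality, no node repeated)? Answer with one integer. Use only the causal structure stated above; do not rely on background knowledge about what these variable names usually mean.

0

A backdoor path from Seasonality to Conversion is any simple undirected path whose first edge points into Seasonality (i.e. leaves Seasonality via a parent).
Parents of Seasonality: {CouponUse}.
No simple path from any parent of Seasonality reaches Conversion without revisiting Seasonality, so there are no backdoor paths.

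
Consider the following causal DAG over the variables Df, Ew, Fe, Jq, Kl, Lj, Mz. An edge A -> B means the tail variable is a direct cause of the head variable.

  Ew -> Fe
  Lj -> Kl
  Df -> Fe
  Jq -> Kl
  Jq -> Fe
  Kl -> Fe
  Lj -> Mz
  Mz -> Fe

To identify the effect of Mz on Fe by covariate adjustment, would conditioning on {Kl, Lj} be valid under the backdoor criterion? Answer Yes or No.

Backdoor paths from Mz to Fe (paths whose first edge points into Mz):
  P1: Mz <- Lj -> Kl <- Jq -> Fe
  P2: Mz <- Lj -> Kl -> Fe
Condition 1 (no descendant of Mz in the set): holds — descendants of Mz are {Fe}; none are in {Kl, Lj}.
Condition 2 (every backdoor path blocked by {Kl, Lj}):
  P1: blocked at fork node Lj ∈ conditioning set.
  P2: blocked at fork node Lj ∈ conditioning set.
{Kl, Lj} satisfies the backdoor criterion.

Yes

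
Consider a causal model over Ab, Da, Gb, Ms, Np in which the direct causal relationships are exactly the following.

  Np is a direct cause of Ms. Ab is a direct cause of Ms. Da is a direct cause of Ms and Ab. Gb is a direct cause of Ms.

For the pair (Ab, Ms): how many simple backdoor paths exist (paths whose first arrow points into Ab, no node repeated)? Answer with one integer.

1

A backdoor path from Ab to Ms is any simple undirected path whose first edge points into Ab (i.e. leaves Ab via a parent).
Parents of Ab: {Da}.
Enumerating:
  P1: Ab <- Da -> Ms
That exhausts the simple backdoor paths. Count: 1.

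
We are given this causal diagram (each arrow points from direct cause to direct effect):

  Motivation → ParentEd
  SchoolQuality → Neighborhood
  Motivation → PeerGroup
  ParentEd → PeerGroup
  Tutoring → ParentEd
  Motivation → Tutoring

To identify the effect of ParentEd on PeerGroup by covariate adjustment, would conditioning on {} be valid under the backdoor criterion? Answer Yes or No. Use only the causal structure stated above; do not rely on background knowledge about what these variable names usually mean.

No

Backdoor paths from ParentEd to PeerGroup (paths whose first edge points into ParentEd):
  P1: ParentEd <- Motivation -> PeerGroup
  P2: ParentEd <- Tutoring <- Motivation -> PeerGroup
Condition 1 (no descendant of ParentEd in the set): holds — descendants of ParentEd are {PeerGroup}; none are in {}.
Condition 2 (every backdoor path blocked by {}):
  P1: open — no interior node is in the conditioning set.
  P2: open — no interior node is in the conditioning set.
{} does not satisfy the backdoor criterion.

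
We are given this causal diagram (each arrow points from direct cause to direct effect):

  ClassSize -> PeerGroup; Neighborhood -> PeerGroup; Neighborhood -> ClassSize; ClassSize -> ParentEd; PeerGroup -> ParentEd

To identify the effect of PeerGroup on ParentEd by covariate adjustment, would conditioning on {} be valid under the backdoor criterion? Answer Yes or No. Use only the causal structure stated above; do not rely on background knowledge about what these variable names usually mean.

Backdoor paths from PeerGroup to ParentEd (paths whose first edge points into PeerGroup):
  P1: PeerGroup <- Neighborhood -> ClassSize -> ParentEd
  P2: PeerGroup <- ClassSize -> ParentEd
Condition 1 (no descendant of PeerGroup in the set): holds — descendants of PeerGroup are {ParentEd}; none are in {}.
Condition 2 (every backdoor path blocked by {}):
  P1: open — no interior node is in the conditioning set.
  P2: open — no interior node is in the conditioning set.
{} does not satisfy the backdoor criterion.

No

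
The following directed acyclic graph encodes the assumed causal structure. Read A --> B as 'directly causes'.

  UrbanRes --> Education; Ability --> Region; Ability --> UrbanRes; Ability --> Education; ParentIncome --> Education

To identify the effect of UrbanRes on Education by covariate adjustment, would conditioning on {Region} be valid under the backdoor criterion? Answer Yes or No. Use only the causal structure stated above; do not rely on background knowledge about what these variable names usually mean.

Backdoor paths from UrbanRes to Education (paths whose first edge points into UrbanRes):
  P1: UrbanRes <- Ability -> Education
Condition 1 (no descendant of UrbanRes in the set): holds — descendants of UrbanRes are {Education}; none are in {Region}.
Condition 2 (every backdoor path blocked by {Region}):
  P1: open — no interior node is in the conditioning set.
{Region} does not satisfy the backdoor criterion.

No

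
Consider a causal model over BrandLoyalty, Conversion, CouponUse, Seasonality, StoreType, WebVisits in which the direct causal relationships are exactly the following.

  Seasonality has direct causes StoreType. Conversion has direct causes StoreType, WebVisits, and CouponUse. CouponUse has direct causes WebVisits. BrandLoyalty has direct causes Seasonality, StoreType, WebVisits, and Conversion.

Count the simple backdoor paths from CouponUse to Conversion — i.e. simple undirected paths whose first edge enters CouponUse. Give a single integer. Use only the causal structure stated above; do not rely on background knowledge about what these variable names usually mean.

A backdoor path from CouponUse to Conversion is any simple undirected path whose first edge points into CouponUse (i.e. leaves CouponUse via a parent).
Parents of CouponUse: {WebVisits}.
Enumerating:
  P1: CouponUse <- WebVisits -> Conversion
  P2: CouponUse <- WebVisits -> BrandLoyalty <- StoreType -> Conversion
  P3: CouponUse <- WebVisits -> BrandLoyalty <- Seasonality <- StoreType -> Conversion
  P4: CouponUse <- WebVisits -> BrandLoyalty <- Conversion
That exhausts the simple backdoor paths. Count: 4.

4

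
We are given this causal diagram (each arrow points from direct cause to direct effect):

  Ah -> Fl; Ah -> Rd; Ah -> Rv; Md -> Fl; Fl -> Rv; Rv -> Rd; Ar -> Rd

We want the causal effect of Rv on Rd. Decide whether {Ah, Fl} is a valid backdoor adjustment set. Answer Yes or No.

Backdoor paths from Rv to Rd (paths whose first edge points into Rv):
  P1: Rv <- Ah -> Rd
  P2: Rv <- Fl <- Ah -> Rd
Condition 1 (no descendant of Rv in the set): holds — descendants of Rv are {Rd}; none are in {Ah, Fl}.
Condition 2 (every backdoor path blocked by {Ah, Fl}):
  P1: blocked at fork node Ah ∈ conditioning set.
  P2: blocked at chain node Fl ∈ conditioning set.
{Ah, Fl} satisfies the backdoor criterion.

Yes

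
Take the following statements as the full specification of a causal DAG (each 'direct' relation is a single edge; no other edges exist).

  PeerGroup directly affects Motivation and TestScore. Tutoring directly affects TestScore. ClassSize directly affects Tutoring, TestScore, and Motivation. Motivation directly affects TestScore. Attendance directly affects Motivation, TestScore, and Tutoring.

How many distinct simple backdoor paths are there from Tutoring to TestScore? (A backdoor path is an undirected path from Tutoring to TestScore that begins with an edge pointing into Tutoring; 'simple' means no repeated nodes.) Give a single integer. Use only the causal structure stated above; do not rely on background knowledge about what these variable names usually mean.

A backdoor path from Tutoring to TestScore is any simple undirected path whose first edge points into Tutoring (i.e. leaves Tutoring via a parent).
Parents of Tutoring: {Attendance, ClassSize}.
Enumerating:
  P1: Tutoring <- ClassSize -> Motivation <- PeerGroup -> TestScore
  P2: Tutoring <- ClassSize -> Motivation <- Attendance -> TestScore
  P3: Tutoring <- ClassSize -> Motivation -> TestScore
  P4: Tutoring <- ClassSize -> TestScore
  P5: Tutoring <- Attendance -> Motivation <- ClassSize -> TestScore
  P6: Tutoring <- Attendance -> Motivation <- PeerGroup -> TestScore
  P7: Tutoring <- Attendance -> Motivation -> TestScore
  P8: Tutoring <- Attendance -> TestScore
That exhausts the simple backdoor paths. Count: 8.

8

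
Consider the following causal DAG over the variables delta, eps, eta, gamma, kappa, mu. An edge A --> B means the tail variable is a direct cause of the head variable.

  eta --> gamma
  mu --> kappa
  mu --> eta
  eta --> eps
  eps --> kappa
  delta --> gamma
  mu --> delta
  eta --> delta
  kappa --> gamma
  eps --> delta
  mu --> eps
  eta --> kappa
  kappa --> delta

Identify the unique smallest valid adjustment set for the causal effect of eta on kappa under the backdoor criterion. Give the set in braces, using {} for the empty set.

{mu}

Variables eligible for adjustment (non-descendants of eta, excluding eta and kappa): {mu}.
Backdoor paths from eta to kappa:
  P1: eta <- mu -> eps -> kappa
  P2: eta <- mu -> eps -> delta <- kappa
  P3: eta <- mu -> eps -> delta -> gamma <- kappa
  P4: eta <- mu -> kappa
  P5: eta <- mu -> delta <- eps -> kappa
  P6: eta <- mu -> delta <- kappa
  P7: eta <- mu -> delta -> gamma <- kappa
The empty set is not sufficient: P1 (eta <- mu -> eps -> kappa) has no collider blocking it and no conditioned non-collider, so it is open.
Try {mu}:
  P1: blocked at fork node mu ∈ conditioning set.
  P2: blocked at fork node mu ∈ conditioning set.
  P3: blocked at fork node mu ∈ conditioning set.
  P4: blocked at fork node mu ∈ conditioning set.
  P5: blocked at fork node mu ∈ conditioning set.
  P6: blocked at fork node mu ∈ conditioning set.
  P7: blocked at fork node mu ∈ conditioning set.
{mu} contains no descendant of eta and blocks every backdoor path.
{mu} is the unique smallest valid adjustment set.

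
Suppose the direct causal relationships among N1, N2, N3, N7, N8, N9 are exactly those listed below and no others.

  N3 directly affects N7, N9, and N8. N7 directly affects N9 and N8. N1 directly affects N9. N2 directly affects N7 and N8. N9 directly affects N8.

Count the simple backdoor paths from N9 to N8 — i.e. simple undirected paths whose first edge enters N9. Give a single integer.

A backdoor path from N9 to N8 is any simple undirected path whose first edge points into N9 (i.e. leaves N9 via a parent).
Parents of N9: {N1, N3, N7}.
Enumerating:
  P1: N9 <- N3 -> N7 <- N2 -> N8
  P2: N9 <- N3 -> N7 -> N8
  P3: N9 <- N3 -> N8
  P4: N9 <- N7 <- N3 -> N8
  P5: N9 <- N7 <- N2 -> N8
  P6: N9 <- N7 -> N8
That exhausts the simple backdoor paths. Count: 6.

6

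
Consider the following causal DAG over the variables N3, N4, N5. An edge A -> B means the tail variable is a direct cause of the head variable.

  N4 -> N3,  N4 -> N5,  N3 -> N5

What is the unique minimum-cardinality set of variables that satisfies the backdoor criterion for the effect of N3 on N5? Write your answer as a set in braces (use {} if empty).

Variables eligible for adjustment (non-descendants of N3, excluding N3 and N5): {N4}.
Backdoor paths from N3 to N5:
  P1: N3 <- N4 -> N5
The empty set is not sufficient: P1 (N3 <- N4 -> N5) has no collider blocking it and no conditioned non-collider, so it is open.
Try {N4}:
  P1: blocked at fork node N4 ∈ conditioning set.
{N4} contains no descendant of N3 and blocks every backdoor path.
{N4} is the unique smallest valid adjustment set.

{N4}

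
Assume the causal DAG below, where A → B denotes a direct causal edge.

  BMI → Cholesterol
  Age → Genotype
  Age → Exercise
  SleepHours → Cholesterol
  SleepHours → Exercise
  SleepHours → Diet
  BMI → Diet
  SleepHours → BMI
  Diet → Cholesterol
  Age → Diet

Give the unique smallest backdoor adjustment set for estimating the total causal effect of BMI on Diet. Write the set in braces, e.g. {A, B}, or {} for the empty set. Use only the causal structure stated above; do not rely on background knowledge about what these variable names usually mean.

Variables eligible for adjustment (non-descendants of BMI, excluding BMI and Diet): {Age, Exercise, Genotype, SleepHours}.
Backdoor paths from BMI to Diet:
  P1: BMI <- SleepHours -> Diet
  P2: BMI <- SleepHours -> Cholesterol <- Diet
  P3: BMI <- SleepHours -> Exercise <- Age -> Diet
The empty set is not sufficient: P1 (BMI <- SleepHours -> Diet) has no collider blocking it and no conditioned non-collider, so it is open.
Try {SleepHours}:
  P1: blocked at fork node SleepHours ∈ conditioning set.
  P2: blocked at fork node SleepHours ∈ conditioning set.
  P3: blocked at fork node SleepHours ∈ conditioning set.
{SleepHours} contains no descendant of BMI and blocks every backdoor path.
No other singleton works — e.g. {Age} leaves P1 open — so {SleepHours} is the unique smallest valid adjustment set.

{SleepHours}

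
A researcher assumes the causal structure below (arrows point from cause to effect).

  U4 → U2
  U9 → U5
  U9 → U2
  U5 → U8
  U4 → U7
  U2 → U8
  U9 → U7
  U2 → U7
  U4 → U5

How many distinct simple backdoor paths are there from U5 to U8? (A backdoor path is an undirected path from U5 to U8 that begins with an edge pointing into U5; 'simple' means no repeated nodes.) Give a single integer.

A backdoor path from U5 to U8 is any simple undirected path whose first edge points into U5 (i.e. leaves U5 via a parent).
Parents of U5: {U4, U9}.
Enumerating:
  P1: U5 <- U4 -> U2 -> U8
  P2: U5 <- U4 -> U7 <- U9 -> U2 -> U8
  P3: U5 <- U4 -> U7 <- U2 -> U8
  P4: U5 <- U9 -> U2 -> U8
  P5: U5 <- U9 -> U7 <- U4 -> U2 -> U8
  P6: U5 <- U9 -> U7 <- U2 -> U8
That exhausts the simple backdoor paths. Count: 6.

6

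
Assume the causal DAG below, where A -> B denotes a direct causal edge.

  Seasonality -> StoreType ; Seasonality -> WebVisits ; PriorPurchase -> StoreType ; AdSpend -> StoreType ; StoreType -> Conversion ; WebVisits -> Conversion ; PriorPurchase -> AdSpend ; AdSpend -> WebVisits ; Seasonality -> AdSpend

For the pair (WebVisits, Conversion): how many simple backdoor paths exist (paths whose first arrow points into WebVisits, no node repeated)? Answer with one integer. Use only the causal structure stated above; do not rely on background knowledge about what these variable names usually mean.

A backdoor path from WebVisits to Conversion is any simple undirected path whose first edge points into WebVisits (i.e. leaves WebVisits via a parent).
Parents of WebVisits: {AdSpend, Seasonality}.
Enumerating:
  P1: WebVisits <- Seasonality -> AdSpend <- PriorPurchase -> StoreType -> Conversion
  P2: WebVisits <- Seasonality -> AdSpend -> StoreType -> Conversion
  P3: WebVisits <- Seasonality -> StoreType -> Conversion
  P4: WebVisits <- AdSpend <- Seasonality -> StoreType -> Conversion
  P5: WebVisits <- AdSpend <- PriorPurchase -> StoreType -> Conversion
  P6: WebVisits <- AdSpend -> StoreType -> Conversion
That exhausts the simple backdoor paths. Count: 6.

6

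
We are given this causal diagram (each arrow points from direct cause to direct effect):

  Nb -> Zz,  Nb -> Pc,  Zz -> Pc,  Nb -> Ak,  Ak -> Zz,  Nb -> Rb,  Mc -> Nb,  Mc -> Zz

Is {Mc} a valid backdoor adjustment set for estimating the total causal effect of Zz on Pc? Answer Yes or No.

No

Backdoor paths from Zz to Pc (paths whose first edge points into Zz):
  P1: Zz <- Mc -> Nb -> Pc
  P2: Zz <- Nb -> Pc
  P3: Zz <- Ak <- Nb -> Pc
Condition 1 (no descendant of Zz in the set): holds — descendants of Zz are {Pc}; none are in {Mc}.
Condition 2 (every backdoor path blocked by {Mc}):
  P1: blocked at fork node Mc ∈ conditioning set.
  P2: open — no interior node is in the conditioning set.
  P3: open — no interior node is in the conditioning set.
{Mc} does not satisfy the backdoor criterion.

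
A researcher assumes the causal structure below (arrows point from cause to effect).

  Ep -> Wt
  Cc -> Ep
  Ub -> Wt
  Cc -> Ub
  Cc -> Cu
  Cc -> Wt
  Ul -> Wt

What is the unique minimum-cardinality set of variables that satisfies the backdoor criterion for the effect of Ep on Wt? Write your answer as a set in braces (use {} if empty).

{Cc}

Variables eligible for adjustment (non-descendants of Ep, excluding Ep and Wt): {Cc, Cu, Ub, Ul}.
Backdoor paths from Ep to Wt:
  P1: Ep <- Cc -> Ub -> Wt
  P2: Ep <- Cc -> Wt
The empty set is not sufficient: P1 (Ep <- Cc -> Ub -> Wt) has no collider blocking it and no conditioned non-collider, so it is open.
Try {Cc}:
  P1: blocked at fork node Cc ∈ conditioning set.
  P2: blocked at fork node Cc ∈ conditioning set.
{Cc} contains no descendant of Ep and blocks every backdoor path.
No other singleton works — e.g. {Ul} leaves P1 open — so {Cc} is the unique smallest valid adjustment set.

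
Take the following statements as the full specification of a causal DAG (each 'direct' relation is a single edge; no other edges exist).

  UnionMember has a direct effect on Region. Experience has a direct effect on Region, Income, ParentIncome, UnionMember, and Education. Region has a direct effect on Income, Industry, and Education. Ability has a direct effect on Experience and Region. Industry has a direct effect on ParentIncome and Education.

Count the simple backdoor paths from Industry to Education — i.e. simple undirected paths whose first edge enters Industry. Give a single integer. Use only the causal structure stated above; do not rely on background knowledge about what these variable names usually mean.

5

A backdoor path from Industry to Education is any simple undirected path whose first edge points into Industry (i.e. leaves Industry via a parent).
Parents of Industry: {Region}.
Enumerating:
  P1: Industry <- Region <- Ability -> Experience -> Education
  P2: Industry <- Region <- Experience -> Education
  P3: Industry <- Region <- UnionMember <- Experience -> Education
  P4: Industry <- Region -> Education
  P5: Industry <- Region -> Income <- Experience -> Education
That exhausts the simple backdoor paths. Count: 5.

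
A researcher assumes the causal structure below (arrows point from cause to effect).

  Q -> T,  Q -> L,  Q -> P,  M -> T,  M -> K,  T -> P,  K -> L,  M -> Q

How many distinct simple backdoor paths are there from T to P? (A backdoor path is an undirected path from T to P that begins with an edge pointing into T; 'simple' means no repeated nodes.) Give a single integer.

A backdoor path from T to P is any simple undirected path whose first edge points into T (i.e. leaves T via a parent).
Parents of T: {M, Q}.
Enumerating:
  P1: T <- M -> Q -> P
  P2: T <- M -> K -> L <- Q -> P
  P3: T <- Q -> P
That exhausts the simple backdoor paths. Count: 3.

3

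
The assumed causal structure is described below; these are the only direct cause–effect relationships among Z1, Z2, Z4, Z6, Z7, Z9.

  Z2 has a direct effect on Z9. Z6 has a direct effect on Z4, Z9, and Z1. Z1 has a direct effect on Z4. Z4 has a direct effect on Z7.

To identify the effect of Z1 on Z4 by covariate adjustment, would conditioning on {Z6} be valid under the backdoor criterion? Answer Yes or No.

Backdoor paths from Z1 to Z4 (paths whose first edge points into Z1):
  P1: Z1 <- Z6 -> Z4
Condition 1 (no descendant of Z1 in the set): holds — descendants of Z1 are {Z4, Z7}; none are in {Z6}.
Condition 2 (every backdoor path blocked by {Z6}):
  P1: blocked at fork node Z6 ∈ conditioning set.
{Z6} satisfies the backdoor criterion.

Yes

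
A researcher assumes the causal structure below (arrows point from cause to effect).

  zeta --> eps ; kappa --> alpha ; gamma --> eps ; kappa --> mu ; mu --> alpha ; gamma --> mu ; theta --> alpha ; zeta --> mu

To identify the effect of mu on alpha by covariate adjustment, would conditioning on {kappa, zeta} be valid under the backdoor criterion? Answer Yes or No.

Yes

Backdoor paths from mu to alpha (paths whose first edge points into mu):
  P1: mu <- kappa -> alpha
Condition 1 (no descendant of mu in the set): holds — descendants of mu are {alpha}; none are in {kappa, zeta}.
Condition 2 (every backdoor path blocked by {kappa, zeta}):
  P1: blocked at fork node kappa ∈ conditioning set.
{kappa, zeta} satisfies the backdoor criterion.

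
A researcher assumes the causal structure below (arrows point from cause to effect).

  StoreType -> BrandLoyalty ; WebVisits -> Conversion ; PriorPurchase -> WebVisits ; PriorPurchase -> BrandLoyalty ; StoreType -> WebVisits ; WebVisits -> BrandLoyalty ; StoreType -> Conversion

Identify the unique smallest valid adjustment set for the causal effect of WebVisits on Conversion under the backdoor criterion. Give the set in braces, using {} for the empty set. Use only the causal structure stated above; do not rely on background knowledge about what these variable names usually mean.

{StoreType}

Variables eligible for adjustment (non-descendants of WebVisits, excluding WebVisits and Conversion): {PriorPurchase, StoreType}.
Backdoor paths from WebVisits to Conversion:
  P1: WebVisits <- StoreType -> Conversion
  P2: WebVisits <- PriorPurchase -> BrandLoyalty <- StoreType -> Conversion
The empty set is not sufficient: P1 (WebVisits <- StoreType -> Conversion) has no collider blocking it and no conditioned non-collider, so it is open.
Try {StoreType}:
  P1: blocked at fork node StoreType ∈ conditioning set.
  P2: blocked at collider BrandLoyalty (neither it nor any descendant is in the conditioning set).
{StoreType} contains no descendant of WebVisits and blocks every backdoor path.
No other singleton works — e.g. {PriorPurchase} leaves P1 open — so {StoreType} is the unique smallest valid adjustment set.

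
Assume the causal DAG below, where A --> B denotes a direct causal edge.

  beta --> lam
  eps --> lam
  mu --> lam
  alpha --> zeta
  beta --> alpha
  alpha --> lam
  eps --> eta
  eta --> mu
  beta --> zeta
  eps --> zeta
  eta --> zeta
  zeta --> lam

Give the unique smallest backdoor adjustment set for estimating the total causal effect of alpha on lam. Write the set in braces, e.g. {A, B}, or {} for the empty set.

{beta}

Variables eligible for adjustment (non-descendants of alpha, excluding alpha and lam): {beta, eps, eta, mu}.
Backdoor paths from alpha to lam:
  P1: alpha <- beta -> zeta <- eps -> eta -> mu -> lam
  P2: alpha <- beta -> zeta <- eps -> lam
  P3: alpha <- beta -> zeta <- eta <- eps -> lam
  P4: alpha <- beta -> zeta <- eta -> mu -> lam
  P5: alpha <- beta -> zeta -> lam
  P6: alpha <- beta -> lam
The empty set is not sufficient: P5 (alpha <- beta -> zeta -> lam) has no collider blocking it and no conditioned non-collider, so it is open.
Try {beta}:
  P1: blocked at fork node beta ∈ conditioning set.
  P2: blocked at fork node beta ∈ conditioning set.
  P3: blocked at fork node beta ∈ conditioning set.
  P4: blocked at fork node beta ∈ conditioning set.
  P5: blocked at fork node beta ∈ conditioning set.
  P6: blocked at fork node beta ∈ conditioning set.
{beta} contains no descendant of alpha and blocks every backdoor path.
No other singleton works — e.g. {eps} leaves P5 open — so {beta} is the unique smallest valid adjustment set.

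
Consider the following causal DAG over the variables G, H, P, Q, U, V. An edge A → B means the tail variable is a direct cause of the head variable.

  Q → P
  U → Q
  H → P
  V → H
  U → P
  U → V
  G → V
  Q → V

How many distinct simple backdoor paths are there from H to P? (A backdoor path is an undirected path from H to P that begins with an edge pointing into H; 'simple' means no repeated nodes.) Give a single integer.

A backdoor path from H to P is any simple undirected path whose first edge points into H (i.e. leaves H via a parent).
Parents of H: {V}.
Enumerating:
  P1: H <- V <- U -> Q -> P
  P2: H <- V <- U -> P
  P3: H <- V <- Q <- U -> P
  P4: H <- V <- Q -> P
That exhausts the simple backdoor paths. Count: 4.

4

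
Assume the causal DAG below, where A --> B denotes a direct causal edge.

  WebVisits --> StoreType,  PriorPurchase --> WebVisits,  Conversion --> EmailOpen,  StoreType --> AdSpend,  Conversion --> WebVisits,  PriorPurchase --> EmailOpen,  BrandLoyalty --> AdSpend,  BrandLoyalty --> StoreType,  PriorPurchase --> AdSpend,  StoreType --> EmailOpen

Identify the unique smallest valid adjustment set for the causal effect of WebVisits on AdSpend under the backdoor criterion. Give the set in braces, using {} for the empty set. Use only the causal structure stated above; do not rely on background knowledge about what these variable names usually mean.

{PriorPurchase}

Variables eligible for adjustment (non-descendants of WebVisits, excluding WebVisits and AdSpend): {BrandLoyalty, Conversion, PriorPurchase}.
Backdoor paths from WebVisits to AdSpend:
  P1: WebVisits <- Conversion -> EmailOpen <- PriorPurchase -> AdSpend
  P2: WebVisits <- Conversion -> EmailOpen <- StoreType <- BrandLoyalty -> AdSpend
  P3: WebVisits <- Conversion -> EmailOpen <- StoreType -> AdSpend
  P4: WebVisits <- PriorPurchase -> AdSpend
  P5: WebVisits <- PriorPurchase -> EmailOpen <- StoreType <- BrandLoyalty -> AdSpend
  P6: WebVisits <- PriorPurchase -> EmailOpen <- StoreType -> AdSpend
The empty set is not sufficient: P4 (WebVisits <- PriorPurchase -> AdSpend) has no collider blocking it and no conditioned non-collider, so it is open.
Try {PriorPurchase}:
  P1: blocked at collider EmailOpen (neither it nor any descendant is in the conditioning set).
  P2: blocked at collider EmailOpen (neither it nor any descendant is in the conditioning set).
  P3: blocked at collider EmailOpen (neither it nor any descendant is in the conditioning set).
  P4: blocked at fork node PriorPurchase ∈ conditioning set.
  P5: blocked at fork node PriorPurchase ∈ conditioning set.
  P6: blocked at fork node PriorPurchase ∈ conditioning set.
{PriorPurchase} contains no descendant of WebVisits and blocks every backdoor path.
No other singleton works — e.g. {Conversion} leaves P4 open — so {PriorPurchase} is the unique smallest valid adjustment set.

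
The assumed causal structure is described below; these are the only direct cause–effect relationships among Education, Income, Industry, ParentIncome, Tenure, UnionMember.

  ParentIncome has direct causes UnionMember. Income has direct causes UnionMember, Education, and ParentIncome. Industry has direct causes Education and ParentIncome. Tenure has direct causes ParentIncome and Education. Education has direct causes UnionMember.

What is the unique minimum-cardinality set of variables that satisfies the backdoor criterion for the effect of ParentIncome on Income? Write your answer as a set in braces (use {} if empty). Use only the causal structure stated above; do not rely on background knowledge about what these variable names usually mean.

{UnionMember}

Variables eligible for adjustment (non-descendants of ParentIncome, excluding ParentIncome and Income): {Education, UnionMember}.
Backdoor paths from ParentIncome to Income:
  P1: ParentIncome <- UnionMember -> Education -> Income
  P2: ParentIncome <- UnionMember -> Income
The empty set is not sufficient: P1 (ParentIncome <- UnionMember -> Education -> Income) has no collider blocking it and no conditioned non-collider, so it is open.
Try {UnionMember}:
  P1: blocked at fork node UnionMember ∈ conditioning set.
  P2: blocked at fork node UnionMember ∈ conditioning set.
{UnionMember} contains no descendant of ParentIncome and blocks every backdoor path.
No other singleton works — e.g. {Education} leaves P2 open — so {UnionMember} is the unique smallest valid adjustment set.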